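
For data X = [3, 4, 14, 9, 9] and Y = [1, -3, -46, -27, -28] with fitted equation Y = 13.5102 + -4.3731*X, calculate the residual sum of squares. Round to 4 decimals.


For each point, residual = actual - predicted.
Residuals: [0.6091, 0.9822, 1.7132, -1.1523, -2.1523].
Sum of squared residuals = 10.2310.

10.2310


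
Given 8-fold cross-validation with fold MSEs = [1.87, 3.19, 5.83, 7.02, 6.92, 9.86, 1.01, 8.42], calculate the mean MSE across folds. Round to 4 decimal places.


Total MSE across folds = 44.1200.
CV-MSE = 44.1200/8 = 5.5150.

5.5150


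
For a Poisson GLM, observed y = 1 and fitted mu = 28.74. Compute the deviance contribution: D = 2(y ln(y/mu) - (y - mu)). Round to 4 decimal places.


First: ln(1/28.74) = -3.358290.
Then: 1 * -3.358290 = -3.358290.
y - mu = 1 - 28.74 = -27.74.
D = 2(-3.358290 - -27.74) = 48.763420, which rounds to 48.7634.

48.7634


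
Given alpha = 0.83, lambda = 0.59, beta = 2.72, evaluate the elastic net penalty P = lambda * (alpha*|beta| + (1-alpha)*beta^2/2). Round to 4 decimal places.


alpha * |beta| = 0.83 * 2.72 = 2.2576.
(1-alpha) * beta^2/2 = 0.17 * 7.3984/2 = 0.6289.
Total = 0.59 * (2.2576 + 0.6289) = 1.7030.

1.7030


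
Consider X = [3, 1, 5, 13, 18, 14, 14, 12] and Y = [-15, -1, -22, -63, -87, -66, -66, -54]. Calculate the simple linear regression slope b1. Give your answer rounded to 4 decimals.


Calculate xbar = 10.0000, ybar = -46.7500.
S_xx = 264.0000, S_xy = -1297.0000.
Using b1 = S_xy / S_xx = -1297.0000 / 264.0000, we get b1 = -4.9129.

-4.9129


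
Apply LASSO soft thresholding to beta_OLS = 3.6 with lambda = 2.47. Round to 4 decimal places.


|beta_OLS| = 3.6.
lambda = 2.47.
Since |beta| > lambda, coefficient = sign(beta)*(|beta| - lambda) = 1.1300.
Result = 1.1300.

1.1300


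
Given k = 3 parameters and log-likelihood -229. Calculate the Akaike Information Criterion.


AIC = 2k - 2*loglik = 2(3) - 2(-229).
= 6 + 458 = 464.

464


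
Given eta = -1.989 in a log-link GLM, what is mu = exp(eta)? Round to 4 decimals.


Apply the inverse link:
mu = e^-1.989 = 0.1368.

0.1368


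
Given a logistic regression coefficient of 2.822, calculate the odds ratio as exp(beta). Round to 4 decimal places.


Odds ratio = exp(beta) = exp(2.822).
= 16.8104.

16.8104


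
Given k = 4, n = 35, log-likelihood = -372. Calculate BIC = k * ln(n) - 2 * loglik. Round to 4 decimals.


k * ln(n) = 4 * ln(35) = 4 * 3.555348 = 14.221392.
-2 * loglik = -2 * (-372) = 744.
BIC = 14.221392 + 744 = 758.221392, which rounds to 758.2214.

758.2214


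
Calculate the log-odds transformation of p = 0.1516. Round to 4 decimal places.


The odds are p/(1-p) = 0.1516 / 0.8484 = 0.1787.
logit(p) = ln(0.1787) = -1.7221.

-1.7221


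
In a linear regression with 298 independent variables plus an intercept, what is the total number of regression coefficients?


Each predictor gets one coefficient, plus one intercept.
Total parameters = 298 + 1 = 299.

299


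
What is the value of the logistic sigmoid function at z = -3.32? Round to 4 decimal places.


exp(3.3200) = 27.6604.
1 + exp(-z) = 28.6604.
sigmoid = 1/28.6604 = 0.0349.

0.0349


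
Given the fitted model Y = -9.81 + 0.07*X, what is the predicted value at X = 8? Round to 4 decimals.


Substitute X = 8 into the equation:
Y = -9.81 + 0.07 * 8 = -9.81 + 0.5600 = -9.2500.

-9.2500


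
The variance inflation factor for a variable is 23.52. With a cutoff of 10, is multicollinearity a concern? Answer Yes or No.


The threshold is 10.
VIF = 23.52 is >= 10.
Multicollinearity indication: Yes.

Yes


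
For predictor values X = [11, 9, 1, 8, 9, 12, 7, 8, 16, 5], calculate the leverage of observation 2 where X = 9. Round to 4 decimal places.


Mean of X: xbar = 8.6000.
SXX = 146.4000.
For X = 9: h = 1/10 + (9 - 8.6000)^2/146.4000 = 0.1011.

0.1011


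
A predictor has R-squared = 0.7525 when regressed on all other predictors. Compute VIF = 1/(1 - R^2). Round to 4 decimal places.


Using VIF = 1/(1 - R^2_j):
1 - 0.7525 = 0.2475.
VIF = 4.0404.

4.0404


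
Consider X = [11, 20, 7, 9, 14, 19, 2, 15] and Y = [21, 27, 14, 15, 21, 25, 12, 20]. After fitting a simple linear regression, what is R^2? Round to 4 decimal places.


Fit the OLS line: b0 = 9.2602, b1 = 0.8342.
SSres = 16.3297.
SStot = 197.8750.
R^2 = 1 - 16.3297/197.8750 = 0.9175.

0.9175


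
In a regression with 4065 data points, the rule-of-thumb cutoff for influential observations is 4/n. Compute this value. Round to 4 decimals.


The threshold is 4/n.
4/4065 = 0.0010.

0.0010


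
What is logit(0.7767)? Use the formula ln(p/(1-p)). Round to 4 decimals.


The odds are p/(1-p) = 0.7767 / 0.2233 = 3.4783.
logit(p) = ln(3.4783) = 1.2465.

1.2465


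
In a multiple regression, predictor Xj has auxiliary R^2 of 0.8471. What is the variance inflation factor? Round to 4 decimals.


Denominator: 1 - 0.8471 = 0.1529.
VIF = 1 / 0.1529 = 6.5402.

6.5402


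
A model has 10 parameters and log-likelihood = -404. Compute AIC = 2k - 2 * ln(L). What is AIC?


Compute:
2k = 2*10 = 20.
-2*loglik = -2*(-404) = 808.
AIC = 20 + 808 = 828.

828


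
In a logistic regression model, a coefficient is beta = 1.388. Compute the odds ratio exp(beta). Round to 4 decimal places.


exp(1.388) = 4.0068.
So the odds ratio is 4.0068.

4.0068


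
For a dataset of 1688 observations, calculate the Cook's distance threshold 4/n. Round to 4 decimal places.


The threshold is 4/n.
4/1688 = 0.0024.

0.0024


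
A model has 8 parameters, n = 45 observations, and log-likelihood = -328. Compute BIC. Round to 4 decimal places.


k * ln(n) = 8 * ln(45) = 8 * 3.806662 = 30.453296.
-2 * loglik = -2 * (-328) = 656.
BIC = 30.453296 + 656 = 686.453296, which rounds to 686.4533.

686.4533


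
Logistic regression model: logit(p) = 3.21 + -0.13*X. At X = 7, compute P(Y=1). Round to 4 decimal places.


z = 3.21 + -0.13 * 7 = 2.3000.
Sigmoid: P = 1 / (1 + exp(-2.3000)) = 0.9089.

0.9089


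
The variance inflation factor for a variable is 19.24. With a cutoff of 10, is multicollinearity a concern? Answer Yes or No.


Check: VIF = 19.24 vs threshold = 10.
Since 19.24 >= 10, the answer is Yes.

Yes


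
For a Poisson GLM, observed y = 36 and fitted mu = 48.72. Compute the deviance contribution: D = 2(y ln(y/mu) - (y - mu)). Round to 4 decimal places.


Compute y*ln(y/mu) = 36*ln(36/48.72) = 36*-0.302571 = -10.892556.
y - mu = -12.72.
D = 2*(-10.892556 - (-12.72)) = 3.654888, which rounds to 3.6549.

3.6549


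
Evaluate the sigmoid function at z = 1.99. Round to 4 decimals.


First, exp(-1.9900) = 0.1367.
Then sigma(z) = 1/(1 + 0.1367) = 0.8797.

0.8797


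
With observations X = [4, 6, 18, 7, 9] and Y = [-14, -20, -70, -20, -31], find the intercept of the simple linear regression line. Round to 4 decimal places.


The slope is b1 = -4.1330.
Sample means are xbar = 8.8000 and ybar = -31.0000.
Intercept: b0 = -31.0000 - (-4.1330)(8.8000) = 5.3704.

5.3704


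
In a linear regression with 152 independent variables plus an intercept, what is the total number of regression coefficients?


Including the intercept, the model has 152 predictor coefficients + 1 intercept.
Total = 153.

153


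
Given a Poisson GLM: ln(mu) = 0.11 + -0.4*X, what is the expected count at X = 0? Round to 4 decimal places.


Compute eta = 0.11 + -0.4 * 0 = 0.1100.
Apply inverse link: mu = e^0.1100 = 1.1163.

1.1163


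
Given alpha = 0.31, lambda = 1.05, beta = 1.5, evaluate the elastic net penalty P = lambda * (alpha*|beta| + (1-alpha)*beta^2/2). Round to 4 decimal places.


alpha * |beta| = 0.31 * 1.5 = 0.4650.
(1-alpha) * beta^2/2 = 0.69 * 2.2500/2 = 0.7763.
Total = 1.05 * (0.4650 + 0.7763) = 1.3033.

1.3033


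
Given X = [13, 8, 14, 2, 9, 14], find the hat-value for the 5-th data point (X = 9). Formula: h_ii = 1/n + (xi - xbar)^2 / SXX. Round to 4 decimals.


Mean of X: xbar = 10.0000.
SXX = 110.0000.
For X = 9: h = 1/6 + (9 - 10.0000)^2/110.0000 = 0.1758.

0.1758


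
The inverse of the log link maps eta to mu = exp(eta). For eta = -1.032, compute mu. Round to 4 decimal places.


The inverse log link gives:
mu = exp(-1.032) = 0.3563.

0.3563


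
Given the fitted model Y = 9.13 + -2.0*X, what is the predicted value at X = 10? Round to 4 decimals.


Predicted value:
Y = 9.13 + (-2.0)(10) = 9.13 + -20.0000 = -10.8700.

-10.8700


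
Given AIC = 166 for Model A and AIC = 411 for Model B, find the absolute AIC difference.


Compute |166 - 411| = 245.
Model A has the smaller AIC.

245


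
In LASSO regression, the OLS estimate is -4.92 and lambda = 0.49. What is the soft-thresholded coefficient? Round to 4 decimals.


|beta_OLS| = 4.92.
lambda = 0.49.
Since |beta| > lambda, coefficient = sign(beta)*(|beta| - lambda) = -4.4300.
Result = -4.4300.

-4.4300


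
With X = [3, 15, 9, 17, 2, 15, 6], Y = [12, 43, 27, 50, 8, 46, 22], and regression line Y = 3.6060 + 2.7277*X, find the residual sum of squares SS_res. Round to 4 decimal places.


Predicted values from Y = 3.6060 + 2.7277*X.
Residuals: [0.2109, -1.5215, -1.1553, 0.0231, -1.0614, 1.4785, 2.0278].
SSres = 11.1192.

11.1192


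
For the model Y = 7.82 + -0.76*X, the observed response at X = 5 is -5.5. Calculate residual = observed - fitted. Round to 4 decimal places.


Predicted = 7.82 + -0.76 * 5 = 4.0200.
Residual = -5.5 - 4.0200 = -9.5200.

-9.5200


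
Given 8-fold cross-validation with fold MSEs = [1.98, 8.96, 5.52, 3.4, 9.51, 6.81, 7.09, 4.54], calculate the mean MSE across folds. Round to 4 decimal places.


Total MSE across folds = 47.8100.
CV-MSE = 47.8100/8 = 5.9763.

5.9763


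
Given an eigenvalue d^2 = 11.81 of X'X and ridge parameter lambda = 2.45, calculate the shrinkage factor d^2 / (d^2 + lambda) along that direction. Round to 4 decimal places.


Compute the denominator: 11.81 + 2.45 = 14.2600.
Shrinkage factor = 11.81 / 14.2600 = 0.8282.

0.8282


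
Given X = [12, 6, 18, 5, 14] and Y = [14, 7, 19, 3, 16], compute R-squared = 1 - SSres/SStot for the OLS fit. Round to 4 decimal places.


The fitted line is Y = -1.2167 + 1.1833*X.
SSres = 6.7667, SStot = 174.8000.
R^2 = 1 - SSres/SStot = 0.9613.

0.9613


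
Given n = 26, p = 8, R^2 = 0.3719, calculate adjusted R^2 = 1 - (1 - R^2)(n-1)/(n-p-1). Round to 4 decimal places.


Adjusted R^2 = 1 - (1 - R^2) * (n-1)/(n-p-1).
(1 - R^2) = 0.6281.
(n-1)/(n-p-1) = 25/17.
(1 - R^2) * (n-1) = 0.6281 * 25 = 15.7025.
Divide by (n-p-1): 15.7025 / 17 = 0.9237.
Adj R^2 = 1 - 0.9237 = 0.0763.

0.0763


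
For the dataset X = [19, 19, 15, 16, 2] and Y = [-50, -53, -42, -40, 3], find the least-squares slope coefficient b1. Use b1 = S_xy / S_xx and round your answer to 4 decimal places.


The sample means are xbar = 14.2000 and ybar = -36.4000.
Compute S_xx = 198.8000 and S_xy = -636.6000.
Slope b1 = S_xy / S_xx = -636.6000 / 198.8000 = -3.2022.

-3.2022


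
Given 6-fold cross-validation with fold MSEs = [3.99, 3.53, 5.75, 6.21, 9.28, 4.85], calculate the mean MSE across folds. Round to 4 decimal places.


Total MSE across folds = 33.6100.
CV-MSE = 33.6100/6 = 5.6017.

5.6017


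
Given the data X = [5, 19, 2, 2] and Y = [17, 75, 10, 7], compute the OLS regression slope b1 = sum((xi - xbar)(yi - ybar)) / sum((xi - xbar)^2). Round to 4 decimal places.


Calculate xbar = 7.0000, ybar = 27.2500.
S_xx = 198.0000, S_xy = 781.0000.
Using b1 = S_xy / S_xx = 781.0000 / 198.0000, we get b1 = 3.9444.

3.9444


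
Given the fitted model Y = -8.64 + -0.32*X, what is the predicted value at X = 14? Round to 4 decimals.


Predicted value:
Y = -8.64 + (-0.32)(14) = -8.64 + -4.4800 = -13.1200.

-13.1200


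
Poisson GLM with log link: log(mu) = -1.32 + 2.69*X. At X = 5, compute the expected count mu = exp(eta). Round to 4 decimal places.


Compute eta = -1.32 + 2.69 * 5 = 12.1300.
Apply inverse link: mu = e^12.1300 = 185349.7760.

185349.7760


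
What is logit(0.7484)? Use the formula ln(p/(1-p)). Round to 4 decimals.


The odds are p/(1-p) = 0.7484 / 0.2516 = 2.9746.
logit(p) = ln(2.9746) = 1.0901.

1.0901


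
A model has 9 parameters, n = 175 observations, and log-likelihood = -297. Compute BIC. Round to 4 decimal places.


ln(175) = 5.164786.
k * ln(n) = 9 * 5.164786 = 46.483074.
-2L = 594.
BIC = 46.483074 + 594 = 640.483074, which rounds to 640.4831.

640.4831


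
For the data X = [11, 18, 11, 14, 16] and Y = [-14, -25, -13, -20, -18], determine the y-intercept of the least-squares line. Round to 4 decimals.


The slope is b1 = -1.4474.
Sample means are xbar = 14.0000 and ybar = -18.0000.
Intercept: b0 = -18.0000 - (-1.4474)(14.0000) = 2.2632.

2.2632


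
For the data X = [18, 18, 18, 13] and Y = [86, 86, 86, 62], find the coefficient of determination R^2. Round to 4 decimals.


The fitted line is Y = -0.4000 + 4.8000*X.
SSres = 0.0000, SStot = 432.0000.
R^2 = 1 - SSres/SStot = 1.0000.

1.0000


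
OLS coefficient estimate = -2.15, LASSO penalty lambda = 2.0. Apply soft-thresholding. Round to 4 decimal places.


Check: |-2.15| = 2.15 vs lambda = 2.0.
Since |beta| > lambda, coefficient = sign(beta)*(|beta| - lambda) = -0.1500.
Soft-thresholded coefficient = -0.1500.

-0.1500


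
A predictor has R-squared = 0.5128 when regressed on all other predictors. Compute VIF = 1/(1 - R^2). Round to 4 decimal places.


Denominator: 1 - 0.5128 = 0.4872.
VIF = 1 / 0.4872 = 2.0525.

2.0525


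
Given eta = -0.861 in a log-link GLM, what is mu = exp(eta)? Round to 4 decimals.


mu = exp(eta) = exp(-0.861).
= 0.4227.

0.4227


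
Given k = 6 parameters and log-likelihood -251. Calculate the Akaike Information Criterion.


AIC = 2*6 - 2*(-251).
= 12 + 502 = 514.

514


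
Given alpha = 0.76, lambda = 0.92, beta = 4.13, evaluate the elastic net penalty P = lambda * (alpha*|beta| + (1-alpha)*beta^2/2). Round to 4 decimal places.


L1 component = 0.76 * |4.13| = 3.1388.
L2 component = 0.24 * 4.13^2 / 2 = 2.0468.
Penalty = 0.92 * (3.1388 + 2.0468) = 0.92 * 5.1856 = 4.7708.

4.7708


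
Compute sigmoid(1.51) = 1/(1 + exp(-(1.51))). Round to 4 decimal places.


exp(-1.5100) = 0.2209.
1 + exp(-z) = 1.2209.
sigmoid = 1/1.2209 = 0.8191.

0.8191


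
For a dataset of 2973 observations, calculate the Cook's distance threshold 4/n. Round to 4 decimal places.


Cook's distance cutoff = 4/n = 4/2973.
= 0.0013.

0.0013


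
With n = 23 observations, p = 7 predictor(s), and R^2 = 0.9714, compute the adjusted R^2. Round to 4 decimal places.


Using the formula:
(1 - 0.9714) = 0.0286.
Multiply by 22/15: 0.0286 * 22 = 0.6292, then 0.6292 / 15 = 0.0419.
Adj R^2 = 1 - 0.0419 = 0.9581.

0.9581


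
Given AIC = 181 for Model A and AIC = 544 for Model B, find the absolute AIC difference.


Compute |181 - 544| = 363.
Model A has the smaller AIC.

363


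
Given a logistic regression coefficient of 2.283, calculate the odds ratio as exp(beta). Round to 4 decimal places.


exp(2.283) = 9.8061.
So the odds ratio is 9.8061.

9.8061


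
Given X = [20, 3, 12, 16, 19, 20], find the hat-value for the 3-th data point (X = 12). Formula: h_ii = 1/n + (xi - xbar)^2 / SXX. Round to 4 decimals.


Mean of X: xbar = 15.0000.
SXX = 220.0000.
For X = 12: h = 1/6 + (12 - 15.0000)^2/220.0000 = 0.2076.

0.2076


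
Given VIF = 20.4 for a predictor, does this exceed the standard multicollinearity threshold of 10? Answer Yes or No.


The threshold is 10.
VIF = 20.4 is >= 10.
Multicollinearity indication: Yes.

Yes


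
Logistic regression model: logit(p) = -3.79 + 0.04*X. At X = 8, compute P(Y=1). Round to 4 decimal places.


Compute z = -3.79 + (0.04)(8) = -3.4700.
exp(-z) = 32.1367.
P = 1/(1 + 32.1367) = 0.0302.

0.0302


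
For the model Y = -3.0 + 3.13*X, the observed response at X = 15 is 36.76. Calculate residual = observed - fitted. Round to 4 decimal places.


Fitted value at X = 15 is yhat = -3.0 + 3.13*15 = 43.9500.
Residual = 36.76 - 43.9500 = -7.1900.

-7.1900


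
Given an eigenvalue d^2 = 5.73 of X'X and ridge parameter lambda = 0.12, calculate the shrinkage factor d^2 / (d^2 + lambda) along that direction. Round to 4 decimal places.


d^2 + lambda = 5.73 + 0.12 = 5.8500.
Shrinkage factor = 5.73/5.8500 = 0.9795.

0.9795


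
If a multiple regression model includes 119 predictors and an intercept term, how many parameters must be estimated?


Including the intercept, the model has 119 predictor coefficients + 1 intercept.
Total = 120.

120


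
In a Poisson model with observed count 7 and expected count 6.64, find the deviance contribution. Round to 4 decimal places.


y/mu = 7/6.64 = 1.054217 (approx.), and ln(7/6.64) = 0.052798.
y * ln(y/mu) = 7 * 0.052798 = 0.369586.
y - mu = 0.36.
D = 2 * (0.369586 - 0.36) = 0.019172, which rounds to 0.0192.

0.0192


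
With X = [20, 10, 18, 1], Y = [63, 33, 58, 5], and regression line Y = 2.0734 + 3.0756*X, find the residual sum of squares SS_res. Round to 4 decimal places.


Compute predicted values, then residuals = yi - yhat_i.
Residuals: [-0.5854, 0.1706, 0.5658, -0.1490].
SSres = sum(residual^2) = 0.7141.

0.7141


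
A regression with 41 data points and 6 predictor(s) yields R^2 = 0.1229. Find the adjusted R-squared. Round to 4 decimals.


Plug in: Adj R^2 = 1 - (1 - 0.1229) * 40/34.
= 1 - 0.8771 * 40/34
= 1 - 35.0840 / 34
= 1 - 1.0319 = -0.0319.

-0.0319


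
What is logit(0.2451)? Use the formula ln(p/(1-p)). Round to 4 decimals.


1 - p = 0.7549.
p/(1-p) = 0.3247.
logit = ln(0.3247) = -1.1249.

-1.1249


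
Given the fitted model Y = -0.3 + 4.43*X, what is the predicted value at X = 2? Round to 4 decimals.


Substitute X = 2 into the equation:
Y = -0.3 + 4.43 * 2 = -0.3 + 8.8600 = 8.5600.

8.5600


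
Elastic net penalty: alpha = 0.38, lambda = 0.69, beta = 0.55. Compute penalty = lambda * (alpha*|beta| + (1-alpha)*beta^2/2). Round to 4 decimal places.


L1 component = 0.38 * |0.55| = 0.2090.
L2 component = 0.62 * 0.55^2 / 2 = 0.0938.
Penalty = 0.69 * (0.2090 + 0.0938) = 0.69 * 0.3028 = 0.2089.

0.2089


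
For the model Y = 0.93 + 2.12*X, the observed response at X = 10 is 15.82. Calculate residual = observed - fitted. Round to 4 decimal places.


Compute yhat = 0.93 + (2.12)(10) = 22.1300.
Residual = actual - predicted = 15.82 - 22.1300 = -6.3100.

-6.3100


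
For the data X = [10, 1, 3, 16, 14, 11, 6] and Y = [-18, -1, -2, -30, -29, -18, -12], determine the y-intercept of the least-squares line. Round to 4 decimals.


The slope is b1 = -2.0511.
Sample means are xbar = 8.7143 and ybar = -15.7143.
Intercept: b0 = -15.7143 - (-2.0511)(8.7143) = 2.1593.

2.1593


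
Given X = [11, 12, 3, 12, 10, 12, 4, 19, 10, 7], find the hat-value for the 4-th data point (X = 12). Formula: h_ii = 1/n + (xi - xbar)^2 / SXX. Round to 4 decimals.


Compute xbar = 10.0000 with n = 10 observations.
SXX = 188.0000.
Leverage = 1/10 + (12 - 10.0000)^2/188.0000 = 0.1213.

0.1213


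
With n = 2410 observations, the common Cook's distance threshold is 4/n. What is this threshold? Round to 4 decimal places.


Using the rule of thumb:
Threshold = 4 / 2410 = 0.0017.

0.0017


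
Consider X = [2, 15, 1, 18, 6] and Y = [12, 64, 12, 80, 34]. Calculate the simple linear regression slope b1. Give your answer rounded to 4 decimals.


Calculate xbar = 8.4000, ybar = 40.4000.
S_xx = 237.2000, S_xy = 943.2000.
Using b1 = S_xy / S_xx = 943.2000 / 237.2000, we get b1 = 3.9764.

3.9764


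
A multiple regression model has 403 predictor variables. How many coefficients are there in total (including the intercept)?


Each predictor gets one coefficient, plus one intercept.
Total parameters = 403 + 1 = 404.

404


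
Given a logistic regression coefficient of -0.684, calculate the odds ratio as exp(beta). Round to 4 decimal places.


The odds ratio is computed as:
OR = e^(-0.684) = 0.5046.

0.5046


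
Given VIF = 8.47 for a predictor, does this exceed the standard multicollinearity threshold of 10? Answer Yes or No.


The threshold is 10.
VIF = 8.47 is < 10.
Multicollinearity indication: No.

No


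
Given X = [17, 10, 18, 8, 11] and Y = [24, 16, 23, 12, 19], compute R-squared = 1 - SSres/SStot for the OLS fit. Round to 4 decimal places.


The fitted line is Y = 5.1878 + 1.0635*X.
SSres = 9.6827, SStot = 98.8000.
R^2 = 1 - SSres/SStot = 0.9020.

0.9020


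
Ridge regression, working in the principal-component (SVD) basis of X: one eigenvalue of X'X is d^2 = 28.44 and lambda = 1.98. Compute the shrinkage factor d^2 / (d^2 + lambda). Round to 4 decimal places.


Denominator = d^2 + lambda = 28.44 + 1.98 = 30.4200.
Shrinkage = 28.44 / 30.4200 = 0.9349.

0.9349


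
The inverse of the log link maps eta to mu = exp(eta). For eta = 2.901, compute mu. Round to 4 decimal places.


Apply the inverse link:
mu = e^2.901 = 18.1923.

18.1923


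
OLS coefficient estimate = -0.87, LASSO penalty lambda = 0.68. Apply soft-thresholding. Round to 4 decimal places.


|beta_OLS| = 0.87.
lambda = 0.68.
Since |beta| > lambda, coefficient = sign(beta)*(|beta| - lambda) = -0.1900.
Result = -0.1900.

-0.1900


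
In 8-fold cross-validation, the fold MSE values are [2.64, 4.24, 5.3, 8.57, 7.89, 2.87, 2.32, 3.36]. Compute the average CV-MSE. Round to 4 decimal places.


Sum of fold MSEs = 37.1900.
Average = 37.1900 / 8 = 4.6488.

4.6488


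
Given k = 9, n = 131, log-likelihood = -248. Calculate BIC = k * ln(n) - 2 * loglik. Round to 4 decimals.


Compute k*ln(n) = 9*ln(131) = 9*4.875197 = 43.876773.
Then -2*loglik = 496.
BIC = 43.876773 + 496 = 539.876773, which rounds to 539.8768.

539.8768


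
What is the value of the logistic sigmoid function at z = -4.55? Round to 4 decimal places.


Compute exp(4.5500) = 94.6324.
Sigmoid = 1 / (1 + 94.6324) = 1 / 95.6324 = 0.0105.

0.0105


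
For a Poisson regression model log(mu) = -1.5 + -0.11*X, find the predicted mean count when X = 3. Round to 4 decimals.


eta = -1.5 + -0.11 * 3 = -1.8300.
mu = exp(-1.8300) = 0.1604.

0.1604


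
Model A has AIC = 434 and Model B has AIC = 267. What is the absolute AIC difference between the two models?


Compute |434 - 267| = 167.
Model B has the smaller AIC.

167


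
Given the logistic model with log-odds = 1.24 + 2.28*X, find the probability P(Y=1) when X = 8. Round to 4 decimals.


Linear predictor: z = 1.24 + 2.28 * 8 = 19.4800.
P = 1/(1 + exp(-19.4800)) = 1/(1 + 0.0000) = 1.0000.

1.0000


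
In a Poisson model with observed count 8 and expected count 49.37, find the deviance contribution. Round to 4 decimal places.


y/mu = 8/49.37 = 0.162042 (approx.), and ln(8/49.37) = -1.819901.
y * ln(y/mu) = 8 * -1.819901 = -14.559208.
y - mu = -41.37.
D = 2 * (-14.559208 - -41.37) = 53.621584, which rounds to 53.6216.

53.6216


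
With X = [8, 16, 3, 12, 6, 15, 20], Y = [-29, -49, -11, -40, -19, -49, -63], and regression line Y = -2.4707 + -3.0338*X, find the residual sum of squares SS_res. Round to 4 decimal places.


For each point, residual = actual - predicted.
Residuals: [-2.2589, 2.0115, 0.5721, -1.1237, 1.6735, -1.0223, 0.1467].
Sum of squared residuals = 14.6060.

14.6060


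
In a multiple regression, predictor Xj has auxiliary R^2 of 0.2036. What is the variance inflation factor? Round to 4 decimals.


Using VIF = 1/(1 - R^2_j):
1 - 0.2036 = 0.7964.
VIF = 1.2557.

1.2557


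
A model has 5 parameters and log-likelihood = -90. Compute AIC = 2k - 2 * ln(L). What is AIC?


AIC = 2*5 - 2*(-90).
= 10 + 180 = 190.

190


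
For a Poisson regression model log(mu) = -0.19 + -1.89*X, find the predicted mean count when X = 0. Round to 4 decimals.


Compute eta = -0.19 + -1.89 * 0 = -0.1900.
Apply inverse link: mu = e^-0.1900 = 0.8270.

0.8270


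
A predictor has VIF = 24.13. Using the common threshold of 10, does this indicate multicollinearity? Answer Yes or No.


The threshold is 10.
VIF = 24.13 is >= 10.
Multicollinearity indication: Yes.

Yes


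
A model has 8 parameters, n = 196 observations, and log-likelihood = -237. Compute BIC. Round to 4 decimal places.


ln(196) = 5.278115.
k * ln(n) = 8 * 5.278115 = 42.224920.
-2L = 474.
BIC = 42.224920 + 474 = 516.224920, which rounds to 516.2249.

516.2249


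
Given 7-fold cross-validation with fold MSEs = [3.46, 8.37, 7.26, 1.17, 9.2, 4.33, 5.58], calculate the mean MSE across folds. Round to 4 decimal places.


Sum of fold MSEs = 39.3700.
Average = 39.3700 / 7 = 5.6243.

5.6243


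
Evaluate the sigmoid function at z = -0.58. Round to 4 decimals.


First, exp(0.5800) = 1.7860.
Then sigma(z) = 1/(1 + 1.7860) = 0.3589.

0.3589


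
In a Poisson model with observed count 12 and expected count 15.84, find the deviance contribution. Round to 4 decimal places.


Compute y*ln(y/mu) = 12*ln(12/15.84) = 12*-0.277632 = -3.331584.
y - mu = -3.84.
D = 2*(-3.331584 - (-3.84)) = 1.016832, which rounds to 1.0168.

1.0168


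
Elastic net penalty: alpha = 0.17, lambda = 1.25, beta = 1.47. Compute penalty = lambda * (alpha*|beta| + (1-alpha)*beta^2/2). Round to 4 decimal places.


Compute:
L1 = 0.17 * 1.47 = 0.2499.
L2 = 0.83 * 1.47^2 / 2 = 0.8968.
Penalty = 1.25 * (0.2499 + 0.8968) = 1.4333.

1.4333


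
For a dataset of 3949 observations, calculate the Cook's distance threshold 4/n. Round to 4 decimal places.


Using the rule of thumb:
Threshold = 4 / 3949 = 0.0010.

0.0010


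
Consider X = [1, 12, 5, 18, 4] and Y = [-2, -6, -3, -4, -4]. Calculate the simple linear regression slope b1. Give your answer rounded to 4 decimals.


First compute the means: xbar = 8.0000, ybar = -3.8000.
Then S_xx = sum((xi - xbar)^2) = 190.0000.
S_xy = sum((xi - xbar)(yi - ybar)) = -25.0000.
b1 = S_xy / S_xx = -25.0000 / 190.0000 = -0.1316.

-0.1316


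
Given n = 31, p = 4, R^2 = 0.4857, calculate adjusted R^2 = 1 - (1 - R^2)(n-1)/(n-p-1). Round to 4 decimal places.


Adjusted R^2 = 1 - (1 - R^2) * (n-1)/(n-p-1).
(1 - R^2) = 0.5143.
(n-1)/(n-p-1) = 30/26.
(1 - R^2) * (n-1) = 0.5143 * 30 = 15.4290.
Divide by (n-p-1): 15.4290 / 26 = 0.5934.
Adj R^2 = 1 - 0.5934 = 0.4066.

0.4066


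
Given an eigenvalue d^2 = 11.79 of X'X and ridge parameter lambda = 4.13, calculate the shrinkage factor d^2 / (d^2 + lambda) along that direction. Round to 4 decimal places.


Compute the denominator: 11.79 + 4.13 = 15.9200.
Shrinkage factor = 11.79 / 15.9200 = 0.7406.

0.7406


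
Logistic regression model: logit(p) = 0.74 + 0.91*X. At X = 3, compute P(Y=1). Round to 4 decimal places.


z = 0.74 + 0.91 * 3 = 3.4700.
Sigmoid: P = 1 / (1 + exp(-3.4700)) = 0.9698.

0.9698


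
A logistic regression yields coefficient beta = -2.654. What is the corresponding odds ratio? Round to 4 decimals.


exp(-2.654) = 0.0704.
So the odds ratio is 0.0704.

0.0704


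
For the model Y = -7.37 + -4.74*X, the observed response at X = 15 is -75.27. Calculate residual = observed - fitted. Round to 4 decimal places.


Fitted value at X = 15 is yhat = -7.37 + -4.74*15 = -78.4700.
Residual = -75.27 - -78.4700 = 3.2000.

3.2000


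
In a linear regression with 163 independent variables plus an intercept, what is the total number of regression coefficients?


Total coefficients = number of predictors + 1 (for the intercept).
= 163 + 1 = 164.

164


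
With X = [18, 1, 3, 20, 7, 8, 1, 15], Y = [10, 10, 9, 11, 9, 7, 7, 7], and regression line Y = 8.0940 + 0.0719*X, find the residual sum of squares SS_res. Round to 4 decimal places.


Predicted values from Y = 8.0940 + 0.0719*X.
Residuals: [0.6118, 1.8341, 0.6903, 1.4680, 0.4027, -1.6692, -1.1659, -2.1725].
SSres = 15.3972.

15.3972


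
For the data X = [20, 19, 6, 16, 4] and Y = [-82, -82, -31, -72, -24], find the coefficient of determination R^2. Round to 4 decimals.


Fit the OLS line: b0 = -8.9277, b1 = -3.7902.
SSres = 14.9384.
SStot = 3232.8000.
R^2 = 1 - 14.9384/3232.8000 = 0.9954.

0.9954


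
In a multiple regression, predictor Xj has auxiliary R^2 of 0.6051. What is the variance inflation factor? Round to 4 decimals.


Using VIF = 1/(1 - R^2_j):
1 - 0.6051 = 0.3949.
VIF = 2.5323.

2.5323


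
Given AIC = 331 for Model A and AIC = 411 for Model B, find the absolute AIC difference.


Compute |331 - 411| = 80.
Model A has the smaller AIC.

80


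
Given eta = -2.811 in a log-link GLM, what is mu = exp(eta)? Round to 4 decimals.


mu = exp(eta) = exp(-2.811).
= 0.0601.

0.0601


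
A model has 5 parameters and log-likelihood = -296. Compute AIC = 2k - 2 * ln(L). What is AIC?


AIC = 2*5 - 2*(-296).
= 10 + 592 = 602.

602


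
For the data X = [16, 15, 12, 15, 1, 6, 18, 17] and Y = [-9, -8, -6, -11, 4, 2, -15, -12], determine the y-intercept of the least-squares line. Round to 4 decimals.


First find the slope: b1 = -1.0860.
Means: xbar = 12.5000, ybar = -6.8750.
b0 = ybar - b1 * xbar = -6.8750 - -1.0860 * 12.5000 = 6.7000.

6.7000


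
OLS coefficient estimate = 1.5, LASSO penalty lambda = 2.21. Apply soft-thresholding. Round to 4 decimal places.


Check: |1.5| = 1.5 vs lambda = 2.21.
Since |beta| <= lambda, the coefficient is set to 0.
Soft-thresholded coefficient = 0.0000.

0.0000


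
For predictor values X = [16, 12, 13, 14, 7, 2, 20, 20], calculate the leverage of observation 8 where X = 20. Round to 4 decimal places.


n = 8, xbar = 13.0000.
SXX = sum((xi - xbar)^2) = 266.0000.
h = 1/8 + (20 - 13.0000)^2 / 266.0000 = 0.3092.

0.3092


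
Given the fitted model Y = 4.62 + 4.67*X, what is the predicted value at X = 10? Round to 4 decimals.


Plug X = 10 into Y = 4.62 + 4.67*X:
Y = 4.62 + 46.7000 = 51.3200.

51.3200


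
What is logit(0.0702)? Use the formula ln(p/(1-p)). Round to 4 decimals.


The odds are p/(1-p) = 0.0702 / 0.9298 = 0.0755.
logit(p) = ln(0.0755) = -2.5836.

-2.5836


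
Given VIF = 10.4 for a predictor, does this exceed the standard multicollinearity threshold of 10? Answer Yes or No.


Check: VIF = 10.4 vs threshold = 10.
Since 10.4 >= 10, the answer is Yes.

Yes


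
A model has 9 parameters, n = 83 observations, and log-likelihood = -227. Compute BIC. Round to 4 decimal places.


Compute k*ln(n) = 9*ln(83) = 9*4.418841 = 39.769569.
Then -2*loglik = 454.
BIC = 39.769569 + 454 = 493.769569, which rounds to 493.7696.

493.7696


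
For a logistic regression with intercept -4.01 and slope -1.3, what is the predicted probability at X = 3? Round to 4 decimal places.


z = -4.01 + -1.3 * 3 = -7.9100.
Sigmoid: P = 1 / (1 + exp(7.9100)) = 0.0004.

0.0004


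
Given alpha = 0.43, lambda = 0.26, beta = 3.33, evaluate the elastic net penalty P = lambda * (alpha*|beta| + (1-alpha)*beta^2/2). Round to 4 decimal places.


Compute:
L1 = 0.43 * 3.33 = 1.4319.
L2 = 0.57 * 3.33^2 / 2 = 3.1603.
Penalty = 0.26 * (1.4319 + 3.1603) = 1.1940.

1.1940


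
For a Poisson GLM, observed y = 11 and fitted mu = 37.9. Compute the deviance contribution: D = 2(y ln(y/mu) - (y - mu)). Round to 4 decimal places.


y/mu = 11/37.9 = 0.290237 (approx.), and ln(11/37.9) = -1.237056.
y * ln(y/mu) = 11 * -1.237056 = -13.607616.
y - mu = -26.9.
D = 2 * (-13.607616 - -26.9) = 26.584768, which rounds to 26.5848.

26.5848


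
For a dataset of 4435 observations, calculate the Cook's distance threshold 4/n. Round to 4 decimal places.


The threshold is 4/n.
4/4435 = 0.0009.

0.0009


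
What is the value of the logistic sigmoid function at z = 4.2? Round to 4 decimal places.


First, exp(-4.2000) = 0.0150.
Then sigma(z) = 1/(1 + 0.0150) = 0.9852.

0.9852


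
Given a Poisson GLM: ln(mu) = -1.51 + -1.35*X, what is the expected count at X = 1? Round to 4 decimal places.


eta = -1.51 + -1.35 * 1 = -2.8600.
mu = exp(-2.8600) = 0.0573.

0.0573


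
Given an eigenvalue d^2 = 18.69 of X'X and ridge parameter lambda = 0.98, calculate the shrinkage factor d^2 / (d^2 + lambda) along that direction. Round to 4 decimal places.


Denominator = d^2 + lambda = 18.69 + 0.98 = 19.6700.
Shrinkage = 18.69 / 19.6700 = 0.9502.

0.9502


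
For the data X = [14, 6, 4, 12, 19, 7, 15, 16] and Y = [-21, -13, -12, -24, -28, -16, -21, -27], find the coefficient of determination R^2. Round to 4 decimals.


The fitted line is Y = -7.8260 + -1.0687*X.
SSres = 28.9214, SStot = 259.5000.
R^2 = 1 - SSres/SStot = 0.8885.

0.8885


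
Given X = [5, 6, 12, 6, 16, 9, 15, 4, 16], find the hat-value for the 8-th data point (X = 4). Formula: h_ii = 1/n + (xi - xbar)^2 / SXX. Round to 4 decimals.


n = 9, xbar = 9.8889.
SXX = sum((xi - xbar)^2) = 194.8889.
h = 1/9 + (4 - 9.8889)^2 / 194.8889 = 0.2891.

0.2891


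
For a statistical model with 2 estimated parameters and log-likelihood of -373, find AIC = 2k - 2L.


AIC = 2*2 - 2*(-373).
= 4 + 746 = 750.

750


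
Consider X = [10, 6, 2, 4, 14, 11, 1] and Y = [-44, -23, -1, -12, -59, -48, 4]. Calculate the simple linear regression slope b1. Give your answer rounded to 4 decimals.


The sample means are xbar = 6.8571 and ybar = -26.1429.
Compute S_xx = 144.8571 and S_xy = -723.1429.
Slope b1 = S_xy / S_xx = -723.1429 / 144.8571 = -4.9921.

-4.9921


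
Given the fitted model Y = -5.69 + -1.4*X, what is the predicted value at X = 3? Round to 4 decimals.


Predicted value:
Y = -5.69 + (-1.4)(3) = -5.69 + -4.2000 = -9.8900.

-9.8900


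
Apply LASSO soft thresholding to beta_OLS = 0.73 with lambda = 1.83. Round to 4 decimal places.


|beta_OLS| = 0.73.
lambda = 1.83.
Since |beta| <= lambda, the coefficient is set to 0.
Result = 0.0000.

0.0000


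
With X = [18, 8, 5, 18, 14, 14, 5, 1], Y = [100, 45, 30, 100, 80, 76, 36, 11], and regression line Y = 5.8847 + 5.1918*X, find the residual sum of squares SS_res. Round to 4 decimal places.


Compute predicted values, then residuals = yi - yhat_i.
Residuals: [0.6629, -2.4191, -1.8437, 0.6629, 1.4301, -2.5699, 4.1563, -0.0765].
SSres = sum(residual^2) = 36.0604.

36.0604


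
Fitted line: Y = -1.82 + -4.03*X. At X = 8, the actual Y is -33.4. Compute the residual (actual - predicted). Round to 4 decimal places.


Fitted value at X = 8 is yhat = -1.82 + -4.03*8 = -34.0600.
Residual = -33.4 - -34.0600 = 0.6600.

0.6600


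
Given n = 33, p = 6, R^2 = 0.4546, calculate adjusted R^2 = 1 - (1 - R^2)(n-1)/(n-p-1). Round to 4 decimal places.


Adjusted R^2 = 1 - (1 - R^2) * (n-1)/(n-p-1).
(1 - R^2) = 0.5454.
(n-1)/(n-p-1) = 32/26.
(1 - R^2) * (n-1) = 0.5454 * 32 = 17.4528.
Divide by (n-p-1): 17.4528 / 26 = 0.6713.
Adj R^2 = 1 - 0.6713 = 0.3287.

0.3287


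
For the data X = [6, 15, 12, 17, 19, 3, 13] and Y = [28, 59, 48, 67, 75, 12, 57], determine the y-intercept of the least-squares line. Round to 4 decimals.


First find the slope: b1 = 3.8265.
Means: xbar = 12.1429, ybar = 49.4286.
b0 = ybar - b1 * xbar = 49.4286 - 3.8265 * 12.1429 = 2.9644.

2.9644


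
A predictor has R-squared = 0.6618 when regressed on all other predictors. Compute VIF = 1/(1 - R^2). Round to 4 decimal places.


Using VIF = 1/(1 - R^2_j):
1 - 0.6618 = 0.3382.
VIF = 2.9568.

2.9568


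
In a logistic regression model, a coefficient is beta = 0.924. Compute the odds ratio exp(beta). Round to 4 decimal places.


exp(0.924) = 2.5193.
So the odds ratio is 2.5193.

2.5193


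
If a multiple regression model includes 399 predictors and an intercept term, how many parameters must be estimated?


Including the intercept, the model has 399 predictor coefficients + 1 intercept.
Total = 400.

400


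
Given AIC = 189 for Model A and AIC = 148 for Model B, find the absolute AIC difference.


Absolute difference = |189 - 148| = 41.
The model with lower AIC (B) is preferred.

41


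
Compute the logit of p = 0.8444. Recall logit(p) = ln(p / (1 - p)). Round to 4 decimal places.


Compute the odds: 0.8444/0.1556 = 5.4267.
Take the natural log: ln(5.4267) = 1.6913.

1.6913


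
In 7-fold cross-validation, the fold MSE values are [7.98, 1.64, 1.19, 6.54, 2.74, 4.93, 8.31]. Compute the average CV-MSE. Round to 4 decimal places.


Add all fold MSEs: 33.3300.
Divide by k = 7: 33.3300/7 = 4.7614.

4.7614


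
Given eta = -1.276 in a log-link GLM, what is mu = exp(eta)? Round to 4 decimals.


The inverse log link gives:
mu = exp(-1.276) = 0.2792.

0.2792


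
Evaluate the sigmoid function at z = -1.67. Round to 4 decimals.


First, exp(1.6700) = 5.3122.
Then sigma(z) = 1/(1 + 5.3122) = 0.1584.

0.1584


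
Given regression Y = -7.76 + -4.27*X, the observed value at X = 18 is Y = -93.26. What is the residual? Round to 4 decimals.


Compute yhat = -7.76 + (-4.27)(18) = -84.6200.
Residual = actual - predicted = -93.26 - -84.6200 = -8.6400.

-8.6400


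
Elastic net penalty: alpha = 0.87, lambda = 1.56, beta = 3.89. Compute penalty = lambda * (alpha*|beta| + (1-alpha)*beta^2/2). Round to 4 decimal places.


Compute:
L1 = 0.87 * 3.89 = 3.3843.
L2 = 0.13 * 3.89^2 / 2 = 0.9836.
Penalty = 1.56 * (3.3843 + 0.9836) = 6.8139.

6.8139


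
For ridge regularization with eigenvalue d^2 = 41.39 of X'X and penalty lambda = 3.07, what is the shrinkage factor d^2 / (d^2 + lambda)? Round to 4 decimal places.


Denominator = d^2 + lambda = 41.39 + 3.07 = 44.4600.
Shrinkage = 41.39 / 44.4600 = 0.9309.

0.9309


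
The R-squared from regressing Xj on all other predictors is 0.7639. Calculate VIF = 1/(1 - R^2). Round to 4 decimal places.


Denominator: 1 - 0.7639 = 0.2361.
VIF = 1 / 0.2361 = 4.2355.

4.2355


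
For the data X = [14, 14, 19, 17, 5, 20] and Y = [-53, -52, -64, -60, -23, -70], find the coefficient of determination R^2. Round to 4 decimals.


Fit the OLS line: b0 = -8.7457, b1 = -3.0284.
SSres = 10.7151.
SStot = 1357.3333.
R^2 = 1 - 10.7151/1357.3333 = 0.9921.

0.9921


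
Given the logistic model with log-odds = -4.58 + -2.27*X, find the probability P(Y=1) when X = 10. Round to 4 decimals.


Linear predictor: z = -4.58 + -2.27 * 10 = -27.2800.
P = 1/(1 + exp(27.2800)) = 1/(1 + 703968888741.9221) = 0.0000.

0.0000


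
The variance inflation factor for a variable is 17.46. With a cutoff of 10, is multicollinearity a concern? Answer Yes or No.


The threshold is 10.
VIF = 17.46 is >= 10.
Multicollinearity indication: Yes.

Yes


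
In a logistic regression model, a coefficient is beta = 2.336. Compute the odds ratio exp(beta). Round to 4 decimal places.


exp(2.336) = 10.3398.
So the odds ratio is 10.3398.

10.3398


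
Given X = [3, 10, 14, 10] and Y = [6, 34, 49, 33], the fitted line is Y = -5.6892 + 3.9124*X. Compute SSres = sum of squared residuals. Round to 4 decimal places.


Predicted values from Y = -5.6892 + 3.9124*X.
Residuals: [-0.0480, 0.5652, -0.0844, -0.4348].
SSres = 0.5179.

0.5179


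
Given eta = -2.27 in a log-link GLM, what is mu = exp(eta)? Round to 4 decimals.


Apply the inverse link:
mu = e^-2.27 = 0.1033.

0.1033


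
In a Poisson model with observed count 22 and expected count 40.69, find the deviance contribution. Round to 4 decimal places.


Compute y*ln(y/mu) = 22*ln(22/40.69) = 22*-0.614940 = -13.528680.
y - mu = -18.69.
D = 2*(-13.528680 - (-18.69)) = 10.322640, which rounds to 10.3226.

10.3226


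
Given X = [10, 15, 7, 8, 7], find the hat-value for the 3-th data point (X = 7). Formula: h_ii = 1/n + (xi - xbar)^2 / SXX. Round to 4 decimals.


n = 5, xbar = 9.4000.
SXX = sum((xi - xbar)^2) = 45.2000.
h = 1/5 + (7 - 9.4000)^2 / 45.2000 = 0.3274.

0.3274


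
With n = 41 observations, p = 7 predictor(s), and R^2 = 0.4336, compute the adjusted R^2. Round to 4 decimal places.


Plug in: Adj R^2 = 1 - (1 - 0.4336) * 40/33.
= 1 - 0.5664 * 40/33
= 1 - 22.6560 / 33
= 1 - 0.6865 = 0.3135.

0.3135


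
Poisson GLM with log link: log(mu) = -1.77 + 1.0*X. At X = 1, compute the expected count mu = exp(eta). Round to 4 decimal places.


eta = -1.77 + 1.0 * 1 = -0.7700.
mu = exp(-0.7700) = 0.4630.

0.4630
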